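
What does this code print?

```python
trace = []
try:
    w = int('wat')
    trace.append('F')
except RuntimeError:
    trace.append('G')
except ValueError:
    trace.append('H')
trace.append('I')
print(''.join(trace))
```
HI

ValueError is caught by its specific handler, not RuntimeError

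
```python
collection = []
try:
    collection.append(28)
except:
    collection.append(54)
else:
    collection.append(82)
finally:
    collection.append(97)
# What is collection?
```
[28, 82, 97]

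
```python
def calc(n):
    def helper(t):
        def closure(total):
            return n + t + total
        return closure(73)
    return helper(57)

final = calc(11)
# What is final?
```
141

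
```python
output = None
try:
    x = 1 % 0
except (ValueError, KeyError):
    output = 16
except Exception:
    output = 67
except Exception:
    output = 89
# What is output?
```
67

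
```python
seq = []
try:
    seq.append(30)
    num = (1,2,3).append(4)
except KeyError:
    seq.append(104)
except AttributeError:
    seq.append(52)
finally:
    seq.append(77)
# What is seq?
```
[30, 52, 77]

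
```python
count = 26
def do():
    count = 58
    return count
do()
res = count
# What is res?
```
26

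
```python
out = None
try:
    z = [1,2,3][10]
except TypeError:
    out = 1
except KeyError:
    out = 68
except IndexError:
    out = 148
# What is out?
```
148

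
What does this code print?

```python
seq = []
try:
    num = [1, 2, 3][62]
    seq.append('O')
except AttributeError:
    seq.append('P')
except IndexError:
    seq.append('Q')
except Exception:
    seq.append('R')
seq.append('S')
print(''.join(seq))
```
QS

IndexError matches before generic Exception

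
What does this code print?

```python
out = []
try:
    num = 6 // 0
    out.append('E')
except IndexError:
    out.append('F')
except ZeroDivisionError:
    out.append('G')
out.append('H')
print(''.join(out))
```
GH

ZeroDivisionError is caught by its specific handler, not IndexError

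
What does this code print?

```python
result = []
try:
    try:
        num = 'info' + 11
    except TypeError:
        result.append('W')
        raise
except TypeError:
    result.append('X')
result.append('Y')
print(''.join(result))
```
WXY

raise without argument re-raises current exception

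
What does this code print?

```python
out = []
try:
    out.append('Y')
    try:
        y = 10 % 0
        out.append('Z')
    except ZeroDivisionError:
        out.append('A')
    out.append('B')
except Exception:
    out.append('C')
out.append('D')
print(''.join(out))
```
YABD

Inner exception caught by inner handler, outer continues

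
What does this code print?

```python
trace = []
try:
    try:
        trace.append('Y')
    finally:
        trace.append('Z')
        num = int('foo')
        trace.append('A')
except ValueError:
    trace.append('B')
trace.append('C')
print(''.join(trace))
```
YZBC

Exception in inner finally caught by outer except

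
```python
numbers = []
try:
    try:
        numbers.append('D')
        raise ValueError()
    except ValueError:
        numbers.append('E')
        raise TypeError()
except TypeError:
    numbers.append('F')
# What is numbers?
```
['D', 'E', 'F']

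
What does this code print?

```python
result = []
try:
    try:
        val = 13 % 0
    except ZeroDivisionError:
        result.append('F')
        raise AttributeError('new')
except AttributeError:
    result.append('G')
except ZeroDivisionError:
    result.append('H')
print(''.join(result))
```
FG

New AttributeError raised, caught by outer AttributeError handler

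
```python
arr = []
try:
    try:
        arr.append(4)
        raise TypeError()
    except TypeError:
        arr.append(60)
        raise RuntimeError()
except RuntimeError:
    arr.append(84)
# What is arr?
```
[4, 60, 84]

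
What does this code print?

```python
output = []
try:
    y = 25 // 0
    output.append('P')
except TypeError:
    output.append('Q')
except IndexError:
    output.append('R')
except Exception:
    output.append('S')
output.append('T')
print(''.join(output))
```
ST

ZeroDivisionError not specifically caught, falls to Exception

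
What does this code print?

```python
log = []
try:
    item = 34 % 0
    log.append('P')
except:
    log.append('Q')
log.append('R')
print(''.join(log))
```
QR

Exception raised in try, caught by bare except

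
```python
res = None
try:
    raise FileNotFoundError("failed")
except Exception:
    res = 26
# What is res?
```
26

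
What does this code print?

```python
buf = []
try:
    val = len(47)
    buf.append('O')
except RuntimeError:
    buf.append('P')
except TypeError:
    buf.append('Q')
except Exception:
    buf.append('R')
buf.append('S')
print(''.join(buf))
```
QS

TypeError matches before generic Exception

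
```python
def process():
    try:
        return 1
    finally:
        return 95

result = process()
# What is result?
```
95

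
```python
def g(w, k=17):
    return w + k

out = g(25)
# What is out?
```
42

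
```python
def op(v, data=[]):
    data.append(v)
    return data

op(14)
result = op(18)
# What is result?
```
[14, 18]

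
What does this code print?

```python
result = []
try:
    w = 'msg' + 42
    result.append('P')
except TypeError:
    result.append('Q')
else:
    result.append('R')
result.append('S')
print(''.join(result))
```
QS

else block skipped when exception is caught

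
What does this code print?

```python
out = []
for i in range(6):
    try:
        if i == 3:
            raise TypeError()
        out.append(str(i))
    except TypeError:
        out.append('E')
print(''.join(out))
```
012E45

Exception on i=3 caught, loop continues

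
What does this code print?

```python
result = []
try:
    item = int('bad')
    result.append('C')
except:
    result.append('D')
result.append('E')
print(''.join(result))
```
DE

Exception raised in try, caught by bare except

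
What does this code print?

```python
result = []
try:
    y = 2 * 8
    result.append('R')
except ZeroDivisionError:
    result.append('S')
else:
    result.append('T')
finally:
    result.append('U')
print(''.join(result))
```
RTU

else runs before finally when no exception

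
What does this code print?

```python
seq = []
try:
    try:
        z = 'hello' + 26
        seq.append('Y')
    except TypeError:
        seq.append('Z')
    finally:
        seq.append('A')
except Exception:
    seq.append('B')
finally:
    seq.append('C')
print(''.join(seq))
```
ZAC

Both finally blocks run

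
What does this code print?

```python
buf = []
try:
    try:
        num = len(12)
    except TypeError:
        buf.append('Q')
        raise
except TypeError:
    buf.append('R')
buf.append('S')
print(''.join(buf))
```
QRS

raise without argument re-raises current exception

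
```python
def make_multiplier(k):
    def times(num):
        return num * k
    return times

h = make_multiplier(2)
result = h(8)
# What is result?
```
16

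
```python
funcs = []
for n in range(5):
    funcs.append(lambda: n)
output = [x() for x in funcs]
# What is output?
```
[4, 4, 4, 4, 4]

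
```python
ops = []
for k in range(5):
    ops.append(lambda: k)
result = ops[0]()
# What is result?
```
4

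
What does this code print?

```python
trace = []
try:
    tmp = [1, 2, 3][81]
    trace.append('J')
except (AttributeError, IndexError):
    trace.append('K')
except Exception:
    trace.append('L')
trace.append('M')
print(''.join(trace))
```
KM

IndexError matches tuple containing it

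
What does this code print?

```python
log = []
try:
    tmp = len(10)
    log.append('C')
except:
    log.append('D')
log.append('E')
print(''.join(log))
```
DE

Exception raised in try, caught by bare except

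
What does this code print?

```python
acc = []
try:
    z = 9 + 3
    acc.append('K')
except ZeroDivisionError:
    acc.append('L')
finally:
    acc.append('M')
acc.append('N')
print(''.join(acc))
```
KMN

finally runs after normal execution too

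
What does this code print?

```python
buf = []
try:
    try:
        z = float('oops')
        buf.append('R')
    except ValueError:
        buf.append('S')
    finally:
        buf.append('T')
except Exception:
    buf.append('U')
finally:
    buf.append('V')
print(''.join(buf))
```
STV

Both finally blocks run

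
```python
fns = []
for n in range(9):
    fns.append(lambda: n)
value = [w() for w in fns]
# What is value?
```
[8, 8, 8, 8, 8, 8, 8, 8, 8]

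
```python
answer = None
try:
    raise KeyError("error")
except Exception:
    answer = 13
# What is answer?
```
13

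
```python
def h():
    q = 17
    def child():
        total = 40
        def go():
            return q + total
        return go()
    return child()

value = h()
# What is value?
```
57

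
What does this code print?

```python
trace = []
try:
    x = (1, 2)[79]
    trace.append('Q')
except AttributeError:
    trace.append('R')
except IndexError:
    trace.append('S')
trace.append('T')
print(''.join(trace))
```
ST

IndexError is caught by its specific handler, not AttributeError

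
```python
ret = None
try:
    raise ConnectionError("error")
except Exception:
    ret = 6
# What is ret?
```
6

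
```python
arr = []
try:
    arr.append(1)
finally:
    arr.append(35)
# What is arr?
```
[1, 35]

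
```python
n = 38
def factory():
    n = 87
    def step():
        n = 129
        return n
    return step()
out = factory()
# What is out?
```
129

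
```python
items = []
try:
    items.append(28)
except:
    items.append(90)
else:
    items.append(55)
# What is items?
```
[28, 55]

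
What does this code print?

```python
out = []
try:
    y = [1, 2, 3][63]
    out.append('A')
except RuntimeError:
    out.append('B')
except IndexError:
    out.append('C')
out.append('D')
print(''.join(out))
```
CD

IndexError is caught by its specific handler, not RuntimeError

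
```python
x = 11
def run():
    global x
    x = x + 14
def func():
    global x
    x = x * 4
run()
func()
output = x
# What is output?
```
100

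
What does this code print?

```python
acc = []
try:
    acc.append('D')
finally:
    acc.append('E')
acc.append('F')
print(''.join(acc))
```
DEF

try/finally without except, no exception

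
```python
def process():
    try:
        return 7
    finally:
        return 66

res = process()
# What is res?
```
66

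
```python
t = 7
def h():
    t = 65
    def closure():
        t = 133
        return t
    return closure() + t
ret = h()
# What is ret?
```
198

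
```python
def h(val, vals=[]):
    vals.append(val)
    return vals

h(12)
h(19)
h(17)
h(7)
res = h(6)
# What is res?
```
[12, 19, 17, 7, 6]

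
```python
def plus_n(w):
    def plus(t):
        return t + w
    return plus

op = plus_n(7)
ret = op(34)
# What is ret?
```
41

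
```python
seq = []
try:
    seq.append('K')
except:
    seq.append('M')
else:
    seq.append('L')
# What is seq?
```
['K', 'L']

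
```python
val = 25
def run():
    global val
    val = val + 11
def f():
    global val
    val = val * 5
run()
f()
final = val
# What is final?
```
180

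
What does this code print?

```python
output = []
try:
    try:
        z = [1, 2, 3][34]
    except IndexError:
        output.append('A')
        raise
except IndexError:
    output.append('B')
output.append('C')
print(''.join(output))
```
ABC

raise without argument re-raises current exception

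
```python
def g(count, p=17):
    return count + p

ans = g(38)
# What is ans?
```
55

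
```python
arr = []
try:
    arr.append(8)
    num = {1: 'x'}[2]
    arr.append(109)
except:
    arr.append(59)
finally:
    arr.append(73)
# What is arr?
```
[8, 59, 73]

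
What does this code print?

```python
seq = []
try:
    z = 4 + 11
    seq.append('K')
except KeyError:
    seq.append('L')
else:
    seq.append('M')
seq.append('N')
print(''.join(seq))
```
KMN

else block runs when no exception occurs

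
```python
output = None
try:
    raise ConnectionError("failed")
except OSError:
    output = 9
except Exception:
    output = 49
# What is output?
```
9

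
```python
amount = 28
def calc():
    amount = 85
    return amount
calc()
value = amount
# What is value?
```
28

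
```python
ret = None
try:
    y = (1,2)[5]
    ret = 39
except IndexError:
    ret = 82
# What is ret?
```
82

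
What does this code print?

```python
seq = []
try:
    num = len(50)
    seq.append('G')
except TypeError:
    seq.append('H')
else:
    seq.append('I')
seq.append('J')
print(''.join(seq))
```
HJ

else block skipped when exception is caught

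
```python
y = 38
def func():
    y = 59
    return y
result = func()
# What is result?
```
59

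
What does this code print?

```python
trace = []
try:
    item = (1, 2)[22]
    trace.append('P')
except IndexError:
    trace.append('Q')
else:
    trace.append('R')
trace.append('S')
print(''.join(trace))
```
QS

else block skipped when exception is caught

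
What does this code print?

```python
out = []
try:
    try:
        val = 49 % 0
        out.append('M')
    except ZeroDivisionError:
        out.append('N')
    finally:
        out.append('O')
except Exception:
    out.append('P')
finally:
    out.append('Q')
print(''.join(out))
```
NOQ

Both finally blocks run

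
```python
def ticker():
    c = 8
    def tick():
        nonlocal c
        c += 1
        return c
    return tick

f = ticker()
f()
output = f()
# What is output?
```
10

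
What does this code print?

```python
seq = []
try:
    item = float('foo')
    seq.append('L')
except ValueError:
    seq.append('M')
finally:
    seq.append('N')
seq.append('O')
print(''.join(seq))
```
MNO

finally always runs, even after exception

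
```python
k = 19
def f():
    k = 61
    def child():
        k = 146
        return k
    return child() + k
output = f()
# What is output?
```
207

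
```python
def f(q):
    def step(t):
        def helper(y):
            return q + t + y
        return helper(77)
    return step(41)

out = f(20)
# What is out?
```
138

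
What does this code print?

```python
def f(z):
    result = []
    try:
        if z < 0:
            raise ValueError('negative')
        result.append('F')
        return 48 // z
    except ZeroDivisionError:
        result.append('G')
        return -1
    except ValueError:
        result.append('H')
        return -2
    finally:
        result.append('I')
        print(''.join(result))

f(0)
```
FGI

z=0 causes ZeroDivisionError, caught, finally prints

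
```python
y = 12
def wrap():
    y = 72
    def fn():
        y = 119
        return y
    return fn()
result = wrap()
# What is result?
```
119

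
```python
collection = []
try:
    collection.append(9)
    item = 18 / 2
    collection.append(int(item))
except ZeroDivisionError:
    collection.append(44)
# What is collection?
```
[9, 9]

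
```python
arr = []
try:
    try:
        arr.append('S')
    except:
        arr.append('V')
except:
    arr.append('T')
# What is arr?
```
['S']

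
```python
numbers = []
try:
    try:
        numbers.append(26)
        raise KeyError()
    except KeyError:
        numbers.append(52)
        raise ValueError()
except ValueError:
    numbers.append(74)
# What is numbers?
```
[26, 52, 74]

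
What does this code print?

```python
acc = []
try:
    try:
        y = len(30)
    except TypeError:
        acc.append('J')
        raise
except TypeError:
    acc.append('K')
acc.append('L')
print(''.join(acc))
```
JKL

raise without argument re-raises current exception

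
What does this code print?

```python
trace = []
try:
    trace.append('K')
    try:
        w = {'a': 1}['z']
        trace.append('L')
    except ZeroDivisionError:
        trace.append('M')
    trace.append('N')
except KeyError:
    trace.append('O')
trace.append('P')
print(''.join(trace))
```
KOP

Inner handler doesn't match, propagates to outer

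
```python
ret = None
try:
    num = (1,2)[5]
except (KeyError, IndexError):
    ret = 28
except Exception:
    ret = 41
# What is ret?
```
28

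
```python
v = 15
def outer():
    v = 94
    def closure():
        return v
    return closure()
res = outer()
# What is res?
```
94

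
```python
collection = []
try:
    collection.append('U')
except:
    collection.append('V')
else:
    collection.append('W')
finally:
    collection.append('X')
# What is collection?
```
['U', 'W', 'X']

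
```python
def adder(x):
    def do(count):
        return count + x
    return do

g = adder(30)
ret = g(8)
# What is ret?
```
38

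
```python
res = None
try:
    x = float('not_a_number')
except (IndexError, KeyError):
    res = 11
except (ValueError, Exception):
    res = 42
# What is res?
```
42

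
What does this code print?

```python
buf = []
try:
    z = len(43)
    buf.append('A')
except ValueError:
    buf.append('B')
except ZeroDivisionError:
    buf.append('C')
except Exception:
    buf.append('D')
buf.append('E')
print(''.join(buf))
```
DE

TypeError not specifically caught, falls to Exception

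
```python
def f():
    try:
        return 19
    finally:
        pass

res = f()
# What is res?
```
19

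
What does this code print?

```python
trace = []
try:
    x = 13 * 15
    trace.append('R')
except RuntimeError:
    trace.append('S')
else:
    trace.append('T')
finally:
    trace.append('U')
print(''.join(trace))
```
RTU

else runs before finally when no exception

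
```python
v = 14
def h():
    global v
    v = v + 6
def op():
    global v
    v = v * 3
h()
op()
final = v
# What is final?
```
60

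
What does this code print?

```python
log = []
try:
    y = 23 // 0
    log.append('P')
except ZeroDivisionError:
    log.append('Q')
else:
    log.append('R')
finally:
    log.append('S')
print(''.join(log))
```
QS

Exception: except runs, else skipped, finally runs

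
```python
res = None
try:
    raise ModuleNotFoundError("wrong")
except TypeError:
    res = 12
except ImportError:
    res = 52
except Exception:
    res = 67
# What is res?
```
52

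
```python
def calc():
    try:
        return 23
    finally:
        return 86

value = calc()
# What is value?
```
86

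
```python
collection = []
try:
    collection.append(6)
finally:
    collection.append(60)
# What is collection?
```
[6, 60]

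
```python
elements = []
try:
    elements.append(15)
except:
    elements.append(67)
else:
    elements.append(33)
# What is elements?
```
[15, 33]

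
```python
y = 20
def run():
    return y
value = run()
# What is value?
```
20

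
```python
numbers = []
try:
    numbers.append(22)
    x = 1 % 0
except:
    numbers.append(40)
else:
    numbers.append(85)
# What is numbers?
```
[22, 40]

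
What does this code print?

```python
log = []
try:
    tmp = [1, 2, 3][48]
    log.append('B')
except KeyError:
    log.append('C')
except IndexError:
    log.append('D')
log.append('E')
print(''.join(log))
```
DE

IndexError is caught by its specific handler, not KeyError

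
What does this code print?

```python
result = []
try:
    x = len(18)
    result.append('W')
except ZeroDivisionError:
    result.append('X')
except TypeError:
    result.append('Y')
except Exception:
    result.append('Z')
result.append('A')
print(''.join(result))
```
YA

TypeError matches before generic Exception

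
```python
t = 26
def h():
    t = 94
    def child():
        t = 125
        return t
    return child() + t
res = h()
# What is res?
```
219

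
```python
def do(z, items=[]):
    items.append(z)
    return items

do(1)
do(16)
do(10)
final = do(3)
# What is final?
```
[1, 16, 10, 3]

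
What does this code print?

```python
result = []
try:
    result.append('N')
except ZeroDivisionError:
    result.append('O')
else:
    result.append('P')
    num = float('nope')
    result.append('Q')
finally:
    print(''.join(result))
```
NP

Try succeeds, else appends 'P', ValueError in else is uncaught, finally prints before exception propagates ('Q' never appended)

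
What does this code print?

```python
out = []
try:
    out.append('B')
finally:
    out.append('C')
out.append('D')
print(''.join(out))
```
BCD

try/finally without except, no exception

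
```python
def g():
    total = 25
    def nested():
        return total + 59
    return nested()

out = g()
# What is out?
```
84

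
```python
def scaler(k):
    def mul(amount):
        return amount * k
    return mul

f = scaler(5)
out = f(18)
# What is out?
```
90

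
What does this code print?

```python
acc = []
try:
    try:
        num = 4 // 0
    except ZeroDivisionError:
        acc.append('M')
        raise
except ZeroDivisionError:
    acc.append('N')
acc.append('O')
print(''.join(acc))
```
MNO

raise without argument re-raises current exception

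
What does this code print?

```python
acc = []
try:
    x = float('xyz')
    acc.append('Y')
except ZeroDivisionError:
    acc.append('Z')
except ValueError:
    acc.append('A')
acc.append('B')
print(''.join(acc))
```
AB

ValueError is caught by its specific handler, not ZeroDivisionError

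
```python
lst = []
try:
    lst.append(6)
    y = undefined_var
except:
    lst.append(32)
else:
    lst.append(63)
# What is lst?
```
[6, 32]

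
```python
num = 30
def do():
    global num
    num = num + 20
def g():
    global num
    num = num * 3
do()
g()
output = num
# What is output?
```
150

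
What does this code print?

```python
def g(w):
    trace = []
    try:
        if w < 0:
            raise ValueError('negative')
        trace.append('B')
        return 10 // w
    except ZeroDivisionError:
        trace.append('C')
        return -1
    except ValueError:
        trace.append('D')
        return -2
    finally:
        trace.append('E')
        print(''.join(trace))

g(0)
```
BCE

w=0 causes ZeroDivisionError, caught, finally prints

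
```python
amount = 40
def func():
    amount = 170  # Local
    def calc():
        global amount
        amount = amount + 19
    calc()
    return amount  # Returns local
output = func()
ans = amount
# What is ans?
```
59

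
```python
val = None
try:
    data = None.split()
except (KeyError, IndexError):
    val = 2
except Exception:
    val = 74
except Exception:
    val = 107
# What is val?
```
74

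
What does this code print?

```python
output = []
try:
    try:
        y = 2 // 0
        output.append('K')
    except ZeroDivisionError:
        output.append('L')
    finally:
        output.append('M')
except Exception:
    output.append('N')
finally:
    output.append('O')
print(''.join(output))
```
LMO

Both finally blocks run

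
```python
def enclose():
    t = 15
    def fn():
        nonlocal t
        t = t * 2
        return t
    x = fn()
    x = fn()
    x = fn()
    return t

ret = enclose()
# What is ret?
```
120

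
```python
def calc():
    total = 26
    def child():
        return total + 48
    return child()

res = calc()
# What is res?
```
74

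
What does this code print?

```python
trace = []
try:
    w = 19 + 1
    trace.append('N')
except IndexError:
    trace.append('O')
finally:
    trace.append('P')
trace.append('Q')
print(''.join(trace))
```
NPQ

finally runs after normal execution too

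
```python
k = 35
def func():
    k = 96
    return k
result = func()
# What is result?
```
96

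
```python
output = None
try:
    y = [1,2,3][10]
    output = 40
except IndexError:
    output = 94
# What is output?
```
94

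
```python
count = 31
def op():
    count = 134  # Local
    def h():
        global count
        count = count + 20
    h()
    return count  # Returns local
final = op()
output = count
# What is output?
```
51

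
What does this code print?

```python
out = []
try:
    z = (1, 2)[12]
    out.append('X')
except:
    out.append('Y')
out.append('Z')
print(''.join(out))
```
YZ

Exception raised in try, caught by bare except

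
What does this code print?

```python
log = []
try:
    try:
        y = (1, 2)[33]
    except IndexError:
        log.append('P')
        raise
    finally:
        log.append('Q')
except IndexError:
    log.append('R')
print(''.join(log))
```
PQR

finally runs before re-raised exception propagates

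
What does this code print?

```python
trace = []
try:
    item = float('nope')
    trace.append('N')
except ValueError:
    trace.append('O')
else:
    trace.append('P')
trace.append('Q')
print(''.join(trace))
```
OQ

else block skipped when exception is caught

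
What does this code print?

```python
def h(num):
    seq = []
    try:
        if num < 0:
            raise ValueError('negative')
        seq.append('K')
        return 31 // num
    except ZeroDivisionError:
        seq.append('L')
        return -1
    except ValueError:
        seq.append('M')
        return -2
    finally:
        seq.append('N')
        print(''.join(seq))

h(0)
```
KLN

num=0 causes ZeroDivisionError, caught, finally prints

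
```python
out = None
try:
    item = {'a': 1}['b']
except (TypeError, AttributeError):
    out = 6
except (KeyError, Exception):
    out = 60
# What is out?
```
60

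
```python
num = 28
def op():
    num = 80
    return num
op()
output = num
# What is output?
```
28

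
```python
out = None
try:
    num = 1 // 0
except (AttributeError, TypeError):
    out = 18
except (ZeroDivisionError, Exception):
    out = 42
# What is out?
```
42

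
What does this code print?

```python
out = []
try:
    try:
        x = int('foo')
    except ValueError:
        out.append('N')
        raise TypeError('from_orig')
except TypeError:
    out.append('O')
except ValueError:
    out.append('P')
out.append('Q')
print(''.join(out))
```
NOQ

TypeError raised and caught, original ValueError not re-raised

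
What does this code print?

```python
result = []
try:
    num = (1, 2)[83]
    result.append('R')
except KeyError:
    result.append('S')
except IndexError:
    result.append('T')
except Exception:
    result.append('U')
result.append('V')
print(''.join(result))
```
TV

IndexError matches before generic Exception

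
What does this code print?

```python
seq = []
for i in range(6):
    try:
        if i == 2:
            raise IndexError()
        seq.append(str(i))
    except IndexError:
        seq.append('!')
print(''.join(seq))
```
01!345

Exception on i=2 caught, loop continues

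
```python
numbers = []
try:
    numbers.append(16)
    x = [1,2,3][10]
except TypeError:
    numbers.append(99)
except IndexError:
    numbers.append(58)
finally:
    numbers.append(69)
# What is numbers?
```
[16, 58, 69]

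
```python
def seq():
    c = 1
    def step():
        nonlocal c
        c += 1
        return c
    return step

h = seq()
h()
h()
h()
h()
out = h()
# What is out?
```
6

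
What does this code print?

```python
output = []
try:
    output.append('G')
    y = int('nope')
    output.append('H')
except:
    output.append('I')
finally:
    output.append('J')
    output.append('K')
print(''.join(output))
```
GIJK

Code before exception runs, then except, then all of finally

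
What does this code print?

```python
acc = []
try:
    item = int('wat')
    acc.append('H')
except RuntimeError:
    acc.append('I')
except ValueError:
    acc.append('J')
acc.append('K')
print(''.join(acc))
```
JK

ValueError is caught by its specific handler, not RuntimeError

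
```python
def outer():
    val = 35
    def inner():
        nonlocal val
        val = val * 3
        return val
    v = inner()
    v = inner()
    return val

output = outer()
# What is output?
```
315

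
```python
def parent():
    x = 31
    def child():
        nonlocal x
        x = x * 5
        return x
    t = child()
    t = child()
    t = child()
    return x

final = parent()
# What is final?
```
3875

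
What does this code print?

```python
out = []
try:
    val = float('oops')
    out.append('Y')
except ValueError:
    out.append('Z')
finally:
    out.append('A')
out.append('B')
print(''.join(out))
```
ZAB

finally always runs, even after exception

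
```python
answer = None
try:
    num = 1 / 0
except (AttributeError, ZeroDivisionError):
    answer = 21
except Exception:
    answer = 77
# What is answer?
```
21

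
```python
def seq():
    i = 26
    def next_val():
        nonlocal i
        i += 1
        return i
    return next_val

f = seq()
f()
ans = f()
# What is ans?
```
28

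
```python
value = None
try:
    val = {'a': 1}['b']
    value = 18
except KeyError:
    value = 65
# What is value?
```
65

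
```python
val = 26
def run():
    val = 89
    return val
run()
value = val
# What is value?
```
26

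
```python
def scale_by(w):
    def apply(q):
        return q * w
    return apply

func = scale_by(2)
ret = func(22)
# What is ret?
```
44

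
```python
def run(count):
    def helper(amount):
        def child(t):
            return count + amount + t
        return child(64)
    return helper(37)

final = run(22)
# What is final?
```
123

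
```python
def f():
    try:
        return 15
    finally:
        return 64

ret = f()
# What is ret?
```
64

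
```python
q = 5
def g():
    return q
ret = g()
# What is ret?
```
5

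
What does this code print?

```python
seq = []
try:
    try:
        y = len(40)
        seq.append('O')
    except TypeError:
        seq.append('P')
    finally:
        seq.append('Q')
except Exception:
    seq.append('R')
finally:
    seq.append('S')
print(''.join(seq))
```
PQS

Both finally blocks run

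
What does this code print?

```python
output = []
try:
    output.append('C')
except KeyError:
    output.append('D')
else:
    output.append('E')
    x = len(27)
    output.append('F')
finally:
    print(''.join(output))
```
CE

Try succeeds, else appends 'E', TypeError in else is uncaught, finally prints before exception propagates ('F' never appended)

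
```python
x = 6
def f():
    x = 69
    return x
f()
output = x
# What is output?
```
6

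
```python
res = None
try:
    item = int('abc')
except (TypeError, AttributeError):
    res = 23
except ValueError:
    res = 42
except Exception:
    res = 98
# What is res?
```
42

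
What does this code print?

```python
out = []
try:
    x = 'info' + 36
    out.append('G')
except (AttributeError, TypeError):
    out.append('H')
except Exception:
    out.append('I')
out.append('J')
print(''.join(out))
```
HJ

TypeError matches tuple containing it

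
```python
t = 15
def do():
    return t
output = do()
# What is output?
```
15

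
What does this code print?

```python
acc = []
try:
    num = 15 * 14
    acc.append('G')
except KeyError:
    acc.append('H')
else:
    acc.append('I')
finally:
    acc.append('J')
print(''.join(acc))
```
GIJ

else runs before finally when no exception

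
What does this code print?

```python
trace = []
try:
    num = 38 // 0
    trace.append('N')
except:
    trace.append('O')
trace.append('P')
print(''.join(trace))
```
OP

Exception raised in try, caught by bare except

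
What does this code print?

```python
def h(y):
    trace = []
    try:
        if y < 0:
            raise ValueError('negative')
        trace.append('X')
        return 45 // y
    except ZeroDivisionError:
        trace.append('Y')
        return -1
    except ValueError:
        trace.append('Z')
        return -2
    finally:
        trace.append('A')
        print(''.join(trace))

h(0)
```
XYA

y=0 causes ZeroDivisionError, caught, finally prints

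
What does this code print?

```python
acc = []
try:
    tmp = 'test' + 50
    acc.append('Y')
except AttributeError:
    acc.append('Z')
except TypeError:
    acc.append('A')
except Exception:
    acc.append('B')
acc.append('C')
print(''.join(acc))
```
AC

TypeError matches before generic Exception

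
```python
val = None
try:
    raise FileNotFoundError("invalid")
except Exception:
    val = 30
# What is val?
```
30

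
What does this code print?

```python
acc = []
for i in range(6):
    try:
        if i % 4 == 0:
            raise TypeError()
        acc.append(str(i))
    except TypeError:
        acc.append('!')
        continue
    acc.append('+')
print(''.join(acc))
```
!1+2+3+!5+

continue in except skips rest of loop body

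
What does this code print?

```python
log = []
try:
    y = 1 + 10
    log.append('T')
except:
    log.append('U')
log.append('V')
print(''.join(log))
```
TV

No exception, try block completes normally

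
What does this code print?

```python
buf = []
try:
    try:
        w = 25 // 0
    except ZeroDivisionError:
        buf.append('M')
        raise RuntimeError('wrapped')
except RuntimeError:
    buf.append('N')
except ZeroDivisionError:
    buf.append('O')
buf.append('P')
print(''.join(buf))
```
MNP

RuntimeError raised and caught, original ZeroDivisionError not re-raised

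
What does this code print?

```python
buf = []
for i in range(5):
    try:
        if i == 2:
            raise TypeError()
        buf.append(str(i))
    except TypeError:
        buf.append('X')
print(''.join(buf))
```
01X34

Exception on i=2 caught, loop continues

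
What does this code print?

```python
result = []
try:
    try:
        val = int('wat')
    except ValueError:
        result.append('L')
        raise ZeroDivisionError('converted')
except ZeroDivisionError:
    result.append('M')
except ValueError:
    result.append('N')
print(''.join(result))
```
LM

New ZeroDivisionError raised, caught by outer ZeroDivisionError handler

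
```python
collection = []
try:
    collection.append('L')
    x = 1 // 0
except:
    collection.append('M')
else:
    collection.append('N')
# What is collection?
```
['L', 'M']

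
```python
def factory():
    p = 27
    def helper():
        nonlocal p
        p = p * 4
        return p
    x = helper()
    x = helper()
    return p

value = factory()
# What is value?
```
432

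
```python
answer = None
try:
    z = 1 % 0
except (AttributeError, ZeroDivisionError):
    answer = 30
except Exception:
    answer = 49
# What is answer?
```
30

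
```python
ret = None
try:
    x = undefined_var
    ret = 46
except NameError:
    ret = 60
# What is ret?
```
60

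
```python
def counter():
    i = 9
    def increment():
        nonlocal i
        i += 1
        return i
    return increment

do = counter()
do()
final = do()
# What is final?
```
11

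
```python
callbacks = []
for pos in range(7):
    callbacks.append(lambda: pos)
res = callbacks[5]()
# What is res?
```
6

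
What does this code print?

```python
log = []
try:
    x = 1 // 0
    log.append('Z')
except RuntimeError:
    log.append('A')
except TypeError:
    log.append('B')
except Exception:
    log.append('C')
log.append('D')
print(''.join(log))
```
CD

ZeroDivisionError not specifically caught, falls to Exception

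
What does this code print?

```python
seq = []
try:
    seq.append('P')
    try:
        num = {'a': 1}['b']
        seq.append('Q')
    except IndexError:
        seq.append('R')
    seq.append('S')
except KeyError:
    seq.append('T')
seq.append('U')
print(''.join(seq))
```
PTU

Inner handler doesn't match, propagates to outer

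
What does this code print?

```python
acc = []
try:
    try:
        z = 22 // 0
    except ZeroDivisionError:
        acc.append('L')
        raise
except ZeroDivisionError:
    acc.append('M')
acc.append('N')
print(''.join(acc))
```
LMN

raise without argument re-raises current exception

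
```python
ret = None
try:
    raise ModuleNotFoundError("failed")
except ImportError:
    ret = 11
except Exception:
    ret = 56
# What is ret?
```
11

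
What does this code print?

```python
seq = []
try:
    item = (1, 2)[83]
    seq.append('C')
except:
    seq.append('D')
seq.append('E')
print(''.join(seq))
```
DE

Exception raised in try, caught by bare except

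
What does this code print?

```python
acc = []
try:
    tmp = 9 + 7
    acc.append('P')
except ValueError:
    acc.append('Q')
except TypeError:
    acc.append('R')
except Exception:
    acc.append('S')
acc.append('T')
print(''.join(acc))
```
PT

No exception, try block completes normally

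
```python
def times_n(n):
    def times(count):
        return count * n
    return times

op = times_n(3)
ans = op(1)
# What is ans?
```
3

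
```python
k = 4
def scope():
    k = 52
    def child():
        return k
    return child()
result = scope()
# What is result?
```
52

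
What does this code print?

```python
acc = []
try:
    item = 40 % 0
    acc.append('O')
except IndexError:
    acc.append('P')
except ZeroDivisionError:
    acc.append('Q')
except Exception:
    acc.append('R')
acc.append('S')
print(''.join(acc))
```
QS

ZeroDivisionError matches before generic Exception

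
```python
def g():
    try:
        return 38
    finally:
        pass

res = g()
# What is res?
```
38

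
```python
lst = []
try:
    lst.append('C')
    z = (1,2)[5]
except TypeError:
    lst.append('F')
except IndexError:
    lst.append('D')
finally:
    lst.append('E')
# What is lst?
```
['C', 'D', 'E']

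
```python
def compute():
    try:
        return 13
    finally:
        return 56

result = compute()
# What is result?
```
56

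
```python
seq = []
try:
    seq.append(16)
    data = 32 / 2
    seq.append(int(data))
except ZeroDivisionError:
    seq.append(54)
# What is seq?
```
[16, 16]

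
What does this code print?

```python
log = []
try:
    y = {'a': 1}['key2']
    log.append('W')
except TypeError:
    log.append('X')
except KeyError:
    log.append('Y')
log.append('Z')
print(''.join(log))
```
YZ

KeyError is caught by its specific handler, not TypeError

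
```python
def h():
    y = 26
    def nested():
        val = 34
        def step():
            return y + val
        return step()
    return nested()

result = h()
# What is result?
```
60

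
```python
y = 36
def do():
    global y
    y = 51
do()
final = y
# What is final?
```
51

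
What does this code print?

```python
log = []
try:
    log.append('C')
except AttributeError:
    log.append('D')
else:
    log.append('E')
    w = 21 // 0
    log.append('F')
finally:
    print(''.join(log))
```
CE

Try succeeds, else appends 'E', ZeroDivisionError in else is uncaught, finally prints before exception propagates ('F' never appended)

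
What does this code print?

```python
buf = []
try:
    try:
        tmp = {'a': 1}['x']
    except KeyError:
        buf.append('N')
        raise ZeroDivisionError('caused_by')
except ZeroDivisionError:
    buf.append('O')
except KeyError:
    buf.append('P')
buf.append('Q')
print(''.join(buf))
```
NOQ

ZeroDivisionError raised and caught, original KeyError not re-raised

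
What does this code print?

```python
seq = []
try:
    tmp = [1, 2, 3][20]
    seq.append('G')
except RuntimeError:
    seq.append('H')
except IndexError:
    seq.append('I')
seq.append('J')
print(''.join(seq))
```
IJ

IndexError is caught by its specific handler, not RuntimeError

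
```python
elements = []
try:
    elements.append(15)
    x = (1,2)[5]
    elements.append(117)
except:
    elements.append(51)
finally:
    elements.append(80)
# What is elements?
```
[15, 51, 80]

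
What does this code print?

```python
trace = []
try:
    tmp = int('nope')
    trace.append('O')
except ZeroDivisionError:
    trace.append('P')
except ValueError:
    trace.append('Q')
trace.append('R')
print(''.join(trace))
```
QR

ValueError is caught by its specific handler, not ZeroDivisionError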